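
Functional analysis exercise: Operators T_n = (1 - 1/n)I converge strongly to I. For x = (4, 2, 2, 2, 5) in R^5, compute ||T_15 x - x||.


T_15 x - x = (1 - 1/15)x - x = -x/15
||x|| = sqrt(53) = 7.2801
||T_15 x - x|| = ||x||/15 = 7.2801/15 = 0.4853

0.4853


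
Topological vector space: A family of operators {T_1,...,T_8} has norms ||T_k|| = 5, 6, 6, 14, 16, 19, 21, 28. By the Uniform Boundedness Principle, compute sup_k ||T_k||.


By the Uniform Boundedness Principle, the supremum of norms is finite.
sup_k ||T_k|| = max(5, 6, 6, 14, 16, 19, 21, 28) = 28

28


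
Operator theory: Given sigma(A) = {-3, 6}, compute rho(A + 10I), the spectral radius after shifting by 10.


Spectrum of A + 10I = {7, 16}
Spectral radius = max |lambda| over the shifted spectrum
= max(7, 16) = 16

16


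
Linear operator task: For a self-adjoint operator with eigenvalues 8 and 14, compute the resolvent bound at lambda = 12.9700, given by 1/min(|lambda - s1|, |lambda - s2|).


dist(12.9700, {8, 14}) = min(|12.9700 - 8|, |12.9700 - 14|)
= min(4.9700, 1.0300) = 1.0300
Resolvent bound = 1/1.0300 = 0.9709

0.9709


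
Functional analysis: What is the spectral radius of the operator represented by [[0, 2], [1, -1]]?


For a 2x2 matrix, eigenvalues satisfy lambda^2 - (trace)*lambda + det = 0
trace = 0 + -1 = -1
det = 0*-1 - 2*1 = -2
discriminant = (-1)^2 - 4*(-2) = 9
spectral radius = max |eigenvalue| = 2.0000

2.0000


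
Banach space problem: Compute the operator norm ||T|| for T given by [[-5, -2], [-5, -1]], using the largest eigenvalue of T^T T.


A^T A = [[50, 15], [15, 5]]
trace(A^T A) = 55, det(A^T A) = 25
discriminant = 55^2 - 4*25 = 2925
Largest eigenvalue of A^T A = (trace + sqrt(disc))/2 = 54.5416
||T|| = sqrt(54.5416) = 7.3852

7.3852


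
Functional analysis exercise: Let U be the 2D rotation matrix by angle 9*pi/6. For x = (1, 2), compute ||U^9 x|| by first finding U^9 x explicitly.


U is a rotation by theta = 9*pi/6
U^9 = rotation by 9*theta = 81*pi/6 = 9*pi/6 (mod 2*pi)
cos(9*pi/6) = 0.0000, sin(9*pi/6) = -1.0000
U^9 x = (0.0000 * 1 - -1.0000 * 2, -1.0000 * 1 + 0.0000 * 2)
= (2.0000, -1.0000)
||U^9 x|| = sqrt(2.0000^2 + (-1.0000)^2) = sqrt(5.0000) = 2.2361

2.2361


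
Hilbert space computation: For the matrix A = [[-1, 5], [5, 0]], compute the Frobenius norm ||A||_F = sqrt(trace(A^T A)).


||A||_F^2 = sum a_ij^2
= (-1)^2 + 5^2 + 5^2 + 0^2
= 1 + 25 + 25 + 0 = 51
||A||_F = sqrt(51) = 7.1414

7.1414


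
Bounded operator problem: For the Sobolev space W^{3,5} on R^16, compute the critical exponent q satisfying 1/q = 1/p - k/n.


Using the Sobolev embedding formula: 1/q = 1/p - k/n
1/q = 1/5 - 3/16 = 1/80
q = 1/(1/80) = 80

80.0000


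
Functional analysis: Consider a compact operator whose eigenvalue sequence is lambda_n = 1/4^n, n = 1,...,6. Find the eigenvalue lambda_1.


The eigenvalue formula gives lambda_1 = 1/4^1
= 1/4
= 0.2500

0.2500


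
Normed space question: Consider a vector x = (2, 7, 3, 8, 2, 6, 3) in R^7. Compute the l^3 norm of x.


The l^3 norm = (sum |x_i|^3)^(1/3)
Sum of 3th powers = 8 + 343 + 27 + 512 + 8 + 216 + 27 = 1141
||x||_3 = (1141)^(1/3) = 10.4495

10.4495


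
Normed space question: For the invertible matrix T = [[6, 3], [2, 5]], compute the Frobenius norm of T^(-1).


det(T) = 6*5 - 3*2 = 24
T^(-1) = (1/24) * [[5, -3], [-2, 6]] = [[0.2083, -0.1250], [-0.0833, 0.2500]]
||T^(-1)||_F^2 = 0.2083^2 + (-0.1250)^2 + (-0.0833)^2 + 0.2500^2 = 0.1285
||T^(-1)||_F = sqrt(0.1285) = 0.3584

0.3584


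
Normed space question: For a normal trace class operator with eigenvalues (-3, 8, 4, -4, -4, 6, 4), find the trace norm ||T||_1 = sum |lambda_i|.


For a normal operator, singular values equal |eigenvalues|.
Trace norm = sum |lambda_i| = 3 + 8 + 4 + 4 + 4 + 6 + 4
= 33

33


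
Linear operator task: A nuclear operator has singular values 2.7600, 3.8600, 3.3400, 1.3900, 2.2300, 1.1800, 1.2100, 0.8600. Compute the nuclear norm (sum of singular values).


The nuclear norm is the sum of all singular values.
||T||_1 = 2.7600 + 3.8600 + 3.3400 + 1.3900 + 2.2300 + 1.1800 + 1.2100 + 0.8600
= 16.8300

16.8300


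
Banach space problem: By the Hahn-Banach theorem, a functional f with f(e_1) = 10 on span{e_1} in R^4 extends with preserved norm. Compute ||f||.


The norm of f is given by ||f|| = sup_{||x||=1} |f(x)|.
On span{e_1}, ||e_1|| = 1, so ||f|| = |f(e_1)| / ||e_1||
= |10| / 1 = 10.0000

10.0000


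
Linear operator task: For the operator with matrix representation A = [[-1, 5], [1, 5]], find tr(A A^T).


trace(A * A^T) = sum of squares of all entries
= (-1)^2 + 5^2 + 1^2 + 5^2
= 1 + 25 + 1 + 25
= 52

52


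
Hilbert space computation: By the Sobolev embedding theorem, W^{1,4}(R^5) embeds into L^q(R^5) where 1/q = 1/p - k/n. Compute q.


Using the Sobolev embedding formula: 1/q = 1/p - k/n
1/q = 1/4 - 1/5 = 1/20
q = 1/(1/20) = 20

20.0000


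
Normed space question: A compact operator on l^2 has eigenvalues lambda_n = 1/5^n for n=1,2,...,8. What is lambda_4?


The eigenvalue formula gives lambda_4 = 1/5^4
= 1/625
= 0.0016

0.0016


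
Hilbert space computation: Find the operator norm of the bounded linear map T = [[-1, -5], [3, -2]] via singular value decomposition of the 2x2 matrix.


A^T A = [[10, -1], [-1, 29]]
trace(A^T A) = 39, det(A^T A) = 289
discriminant = 39^2 - 4*289 = 365
Largest eigenvalue of A^T A = (trace + sqrt(disc))/2 = 29.0525
||T|| = sqrt(29.0525) = 5.3900

5.3900


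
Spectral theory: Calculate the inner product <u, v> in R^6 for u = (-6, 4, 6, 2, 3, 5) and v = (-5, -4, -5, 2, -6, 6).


Computing the standard inner product <u, v> = sum u_i * v_i
= -6*-5 + 4*-4 + 6*-5 + 2*2 + 3*-6 + 5*6
= 30 + -16 + -30 + 4 + -18 + 30
= 0

0


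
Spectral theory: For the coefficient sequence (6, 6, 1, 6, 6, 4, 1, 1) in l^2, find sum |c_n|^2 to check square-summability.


sum |c_n|^2 = 6^2 + 6^2 + 1^2 + 6^2 + 6^2 + 4^2 + 1^2 + 1^2
= 36 + 36 + 1 + 36 + 36 + 16 + 1 + 1
= 163

163


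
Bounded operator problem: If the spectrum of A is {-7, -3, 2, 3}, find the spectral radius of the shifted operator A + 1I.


Spectrum of A + 1I = {-6, -2, 3, 4}
Spectral radius = max |lambda| over the shifted spectrum
= max(6, 2, 3, 4) = 6

6


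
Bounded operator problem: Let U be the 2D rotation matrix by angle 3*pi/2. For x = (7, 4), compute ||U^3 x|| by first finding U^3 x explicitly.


U is a rotation by theta = 3*pi/2
U^3 = rotation by 3*theta = 9*pi/2 = 1*pi/2 (mod 2*pi)
cos(1*pi/2) = 0.0000, sin(1*pi/2) = 1.0000
U^3 x = (0.0000 * 7 - 1.0000 * 4, 1.0000 * 7 + 0.0000 * 4)
= (-4.0000, 7.0000)
||U^3 x|| = sqrt((-4.0000)^2 + 7.0000^2) = sqrt(65.0000) = 8.0623

8.0623


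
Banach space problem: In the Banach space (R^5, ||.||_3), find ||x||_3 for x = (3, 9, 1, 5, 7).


The l^3 norm = (sum |x_i|^3)^(1/3)
Sum of 3th powers = 27 + 729 + 1 + 125 + 343 = 1225
||x||_3 = (1225)^(1/3) = 10.6999

10.6999


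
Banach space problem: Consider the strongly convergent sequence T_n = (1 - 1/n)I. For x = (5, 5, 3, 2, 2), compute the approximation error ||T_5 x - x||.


T_5 x - x = (1 - 1/5)x - x = -x/5
||x|| = sqrt(67) = 8.1854
||T_5 x - x|| = ||x||/5 = 8.1854/5 = 1.6371

1.6371


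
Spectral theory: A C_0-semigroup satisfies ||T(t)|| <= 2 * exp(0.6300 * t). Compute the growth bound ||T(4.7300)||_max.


||T(4.7300)|| <= 2 * exp(0.6300 * 4.7300)
= 2 * exp(2.9799)
= 2 * 19.6858
= 39.3717

39.3717


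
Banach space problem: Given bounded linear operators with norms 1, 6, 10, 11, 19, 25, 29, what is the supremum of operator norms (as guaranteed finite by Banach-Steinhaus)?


By the Uniform Boundedness Principle, the supremum of norms is finite.
sup_k ||T_k|| = max(1, 6, 10, 11, 19, 25, 29) = 29

29


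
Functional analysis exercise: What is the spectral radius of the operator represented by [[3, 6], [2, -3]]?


For a 2x2 matrix, eigenvalues satisfy lambda^2 - (trace)*lambda + det = 0
trace = 3 + -3 = 0
det = 3*-3 - 6*2 = -21
discriminant = 0^2 - 4*(-21) = 84
spectral radius = max |eigenvalue| = 4.5826

4.5826


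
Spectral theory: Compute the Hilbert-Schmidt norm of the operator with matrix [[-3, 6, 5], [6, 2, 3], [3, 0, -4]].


The Hilbert-Schmidt norm is sqrt(sum of squares of all entries).
Sum of squares = (-3)^2 + 6^2 + 5^2 + 6^2 + 2^2 + 3^2 + 3^2 + 0^2 + (-4)^2
= 9 + 36 + 25 + 36 + 4 + 9 + 9 + 0 + 16 = 144
||T||_HS = sqrt(144) = 12.0000

12.0000


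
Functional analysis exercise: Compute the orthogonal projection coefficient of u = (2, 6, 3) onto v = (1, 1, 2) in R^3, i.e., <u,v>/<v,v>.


Computing <u,v> = 2*1 + 6*1 + 3*2 = 14
Computing <v,v> = 1^2 + 1^2 + 2^2 = 6
Projection coefficient = 14/6 = 2.3333

2.3333


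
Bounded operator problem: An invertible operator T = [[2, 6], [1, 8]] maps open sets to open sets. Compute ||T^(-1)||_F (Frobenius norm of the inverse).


det(T) = 2*8 - 6*1 = 10
T^(-1) = (1/10) * [[8, -6], [-1, 2]] = [[0.8000, -0.6000], [-0.1000, 0.2000]]
||T^(-1)||_F^2 = 0.8000^2 + (-0.6000)^2 + (-0.1000)^2 + 0.2000^2 = 1.0500
||T^(-1)||_F = sqrt(1.0500) = 1.0247

1.0247


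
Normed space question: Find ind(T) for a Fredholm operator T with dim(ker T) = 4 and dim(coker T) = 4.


The Fredholm index is defined as ind(T) = dim(ker T) - dim(coker T)
= 4 - 4
= 0

0


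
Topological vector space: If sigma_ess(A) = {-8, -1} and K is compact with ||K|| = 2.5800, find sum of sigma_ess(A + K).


By Weyl's theorem, the essential spectrum is invariant under compact perturbations.
sigma_ess(A + K) = sigma_ess(A) = {-8, -1}
Sum = -8 + -1 = -9

-9


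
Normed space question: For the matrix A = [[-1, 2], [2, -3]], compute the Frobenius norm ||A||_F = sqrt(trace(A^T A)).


||A||_F^2 = sum a_ij^2
= (-1)^2 + 2^2 + 2^2 + (-3)^2
= 1 + 4 + 4 + 9 = 18
||A||_F = sqrt(18) = 4.2426

4.2426


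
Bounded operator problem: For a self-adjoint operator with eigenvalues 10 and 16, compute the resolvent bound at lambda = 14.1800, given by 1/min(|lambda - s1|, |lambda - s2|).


dist(14.1800, {10, 16}) = min(|14.1800 - 10|, |14.1800 - 16|)
= min(4.1800, 1.8200) = 1.8200
Resolvent bound = 1/1.8200 = 0.5495

0.5495


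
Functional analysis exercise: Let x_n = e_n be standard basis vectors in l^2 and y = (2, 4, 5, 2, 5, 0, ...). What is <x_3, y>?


x_3 = e_3 is the standard basis vector with 1 in position 3.
<x_3, y> = y_3 = 5
As n -> infinity, <x_n, y> -> 0, confirming weak convergence of (x_n) to 0.

5


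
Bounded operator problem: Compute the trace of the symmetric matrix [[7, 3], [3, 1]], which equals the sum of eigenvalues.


For a self-adjoint (symmetric) matrix, the eigenvalues are real.
The sum of eigenvalues equals the trace of the matrix.
trace = 7 + 1 = 8

8


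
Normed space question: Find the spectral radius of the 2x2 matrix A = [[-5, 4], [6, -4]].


For a 2x2 matrix, eigenvalues satisfy lambda^2 - (trace)*lambda + det = 0
trace = -5 + -4 = -9
det = -5*-4 - 4*6 = -4
discriminant = (-9)^2 - 4*(-4) = 97
spectral radius = max |eigenvalue| = 9.4244

9.4244


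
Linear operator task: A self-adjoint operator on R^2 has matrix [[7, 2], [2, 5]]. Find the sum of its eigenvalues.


For a self-adjoint (symmetric) matrix, the eigenvalues are real.
The sum of eigenvalues equals the trace of the matrix.
trace = 7 + 5 = 12

12


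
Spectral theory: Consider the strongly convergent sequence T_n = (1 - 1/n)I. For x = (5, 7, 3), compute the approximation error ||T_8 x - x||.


T_8 x - x = (1 - 1/8)x - x = -x/8
||x|| = sqrt(83) = 9.1104
||T_8 x - x|| = ||x||/8 = 9.1104/8 = 1.1388

1.1388


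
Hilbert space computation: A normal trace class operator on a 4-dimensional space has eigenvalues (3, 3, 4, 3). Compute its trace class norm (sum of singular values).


For a normal operator, singular values equal |eigenvalues|.
Trace norm = sum |lambda_i| = 3 + 3 + 4 + 3
= 13

13


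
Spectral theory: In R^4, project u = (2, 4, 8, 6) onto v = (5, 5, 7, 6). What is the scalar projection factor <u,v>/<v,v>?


Computing <u,v> = 2*5 + 4*5 + 8*7 + 6*6 = 122
Computing <v,v> = 5^2 + 5^2 + 7^2 + 6^2 = 135
Projection coefficient = 122/135 = 0.9037

0.9037


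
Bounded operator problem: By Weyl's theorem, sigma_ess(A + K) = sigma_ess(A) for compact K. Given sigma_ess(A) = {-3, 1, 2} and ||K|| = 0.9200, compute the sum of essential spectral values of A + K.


By Weyl's theorem, the essential spectrum is invariant under compact perturbations.
sigma_ess(A + K) = sigma_ess(A) = {-3, 1, 2}
Sum = -3 + 1 + 2 = 0

0


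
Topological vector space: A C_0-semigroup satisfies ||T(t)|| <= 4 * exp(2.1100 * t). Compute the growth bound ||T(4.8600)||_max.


||T(4.8600)|| <= 4 * exp(2.1100 * 4.8600)
= 4 * exp(10.2546)
= 4 * 28412.9413
= 113651.7652

113651.7652


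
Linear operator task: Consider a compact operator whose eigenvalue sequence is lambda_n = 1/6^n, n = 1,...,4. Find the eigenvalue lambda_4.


The eigenvalue formula gives lambda_4 = 1/6^4
= 1/1296
= 7.7160e-04

7.7160e-04


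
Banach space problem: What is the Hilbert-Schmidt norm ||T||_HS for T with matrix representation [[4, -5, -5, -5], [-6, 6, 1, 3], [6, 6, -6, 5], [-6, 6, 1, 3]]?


The Hilbert-Schmidt norm is sqrt(sum of squares of all entries).
Sum of squares = 4^2 + (-5)^2 + (-5)^2 + (-5)^2 + (-6)^2 + 6^2 + 1^2 + 3^2 + 6^2 + 6^2 + (-6)^2 + 5^2 + (-6)^2 + 6^2 + 1^2 + 3^2
= 16 + 25 + 25 + 25 + 36 + 36 + 1 + 9 + 36 + 36 + 36 + 25 + 36 + 36 + 1 + 9 = 388
||T||_HS = sqrt(388) = 19.6977

19.6977


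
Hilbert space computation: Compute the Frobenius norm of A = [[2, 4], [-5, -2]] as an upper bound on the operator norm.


||A||_F^2 = sum a_ij^2
= 2^2 + 4^2 + (-5)^2 + (-2)^2
= 4 + 16 + 25 + 4 = 49
||A||_F = sqrt(49) = 7.0000

7.0000


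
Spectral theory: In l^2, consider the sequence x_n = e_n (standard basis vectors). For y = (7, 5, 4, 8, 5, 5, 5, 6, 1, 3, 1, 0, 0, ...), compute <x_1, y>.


x_1 = e_1 is the standard basis vector with 1 in position 1.
<x_1, y> = y_1 = 7
As n -> infinity, <x_n, y> -> 0, confirming weak convergence of (x_n) to 0.

7


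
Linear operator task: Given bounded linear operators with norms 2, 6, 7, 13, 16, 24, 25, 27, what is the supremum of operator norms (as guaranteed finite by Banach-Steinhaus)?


By the Uniform Boundedness Principle, the supremum of norms is finite.
sup_k ||T_k|| = max(2, 6, 7, 13, 16, 24, 25, 27) = 27

27


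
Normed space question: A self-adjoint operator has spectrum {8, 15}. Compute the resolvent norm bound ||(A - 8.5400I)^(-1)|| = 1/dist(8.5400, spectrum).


dist(8.5400, {8, 15}) = min(|8.5400 - 8|, |8.5400 - 15|)
= min(0.5400, 6.4600) = 0.5400
Resolvent bound = 1/0.5400 = 1.8519

1.8519


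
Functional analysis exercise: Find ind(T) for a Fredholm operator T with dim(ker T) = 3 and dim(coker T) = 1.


The Fredholm index is defined as ind(T) = dim(ker T) - dim(coker T)
= 3 - 1
= 2

2


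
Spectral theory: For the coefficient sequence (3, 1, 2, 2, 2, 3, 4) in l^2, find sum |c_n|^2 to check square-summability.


sum |c_n|^2 = 3^2 + 1^2 + 2^2 + 2^2 + 2^2 + 3^2 + 4^2
= 9 + 1 + 4 + 4 + 4 + 9 + 16
= 47

47


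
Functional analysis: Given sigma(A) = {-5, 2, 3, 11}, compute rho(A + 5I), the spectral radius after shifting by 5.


Spectrum of A + 5I = {0, 7, 8, 16}
Spectral radius = max |lambda| over the shifted spectrum
= max(0, 7, 8, 16) = 16

16


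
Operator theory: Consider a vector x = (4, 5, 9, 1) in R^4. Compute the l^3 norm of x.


The l^3 norm = (sum |x_i|^3)^(1/3)
Sum of 3th powers = 64 + 125 + 729 + 1 = 919
||x||_3 = (919)^(1/3) = 9.7224

9.7224


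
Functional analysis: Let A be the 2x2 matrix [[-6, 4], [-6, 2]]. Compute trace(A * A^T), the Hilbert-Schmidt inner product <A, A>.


trace(A * A^T) = sum of squares of all entries
= (-6)^2 + 4^2 + (-6)^2 + 2^2
= 36 + 16 + 36 + 4
= 92

92


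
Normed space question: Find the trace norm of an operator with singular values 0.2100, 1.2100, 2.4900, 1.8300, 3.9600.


The nuclear norm is the sum of all singular values.
||T||_1 = 0.2100 + 1.2100 + 2.4900 + 1.8300 + 3.9600
= 9.7000

9.7000


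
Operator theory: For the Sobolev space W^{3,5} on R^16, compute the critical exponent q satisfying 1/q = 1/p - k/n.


Using the Sobolev embedding formula: 1/q = 1/p - k/n
1/q = 1/5 - 3/16 = 1/80
q = 1/(1/80) = 80

80.0000


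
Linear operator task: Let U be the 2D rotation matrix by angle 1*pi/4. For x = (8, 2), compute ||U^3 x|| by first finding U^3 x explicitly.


U is a rotation by theta = 1*pi/4
U^3 = rotation by 3*theta = 3*pi/4
cos(3*pi/4) = -0.7071, sin(3*pi/4) = 0.7071
U^3 x = (-0.7071 * 8 - 0.7071 * 2, 0.7071 * 8 + -0.7071 * 2)
= (-7.0711, 4.2426)
||U^3 x|| = sqrt((-7.0711)^2 + 4.2426^2) = sqrt(68.0000) = 8.2462

8.2462


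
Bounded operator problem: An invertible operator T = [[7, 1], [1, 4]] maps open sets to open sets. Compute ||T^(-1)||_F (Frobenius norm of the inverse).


det(T) = 7*4 - 1*1 = 27
T^(-1) = (1/27) * [[4, -1], [-1, 7]] = [[0.1481, -0.0370], [-0.0370, 0.2593]]
||T^(-1)||_F^2 = 0.1481^2 + (-0.0370)^2 + (-0.0370)^2 + 0.2593^2 = 0.0919
||T^(-1)||_F = sqrt(0.0919) = 0.3032

0.3032


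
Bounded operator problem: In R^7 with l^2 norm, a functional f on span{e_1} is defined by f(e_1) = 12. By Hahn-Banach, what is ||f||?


The norm of f is given by ||f|| = sup_{||x||=1} |f(x)|.
On span{e_1}, ||e_1|| = 1, so ||f|| = |f(e_1)| / ||e_1||
= |12| / 1 = 12.0000

12.0000


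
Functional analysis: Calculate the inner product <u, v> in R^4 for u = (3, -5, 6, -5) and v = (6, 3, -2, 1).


Computing the standard inner product <u, v> = sum u_i * v_i
= 3*6 + -5*3 + 6*-2 + -5*1
= 18 + -15 + -12 + -5
= -14

-14


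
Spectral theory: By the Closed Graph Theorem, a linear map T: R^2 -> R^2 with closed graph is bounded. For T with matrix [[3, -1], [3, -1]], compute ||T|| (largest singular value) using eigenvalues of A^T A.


A^T A = [[18, -6], [-6, 2]]
trace(A^T A) = 20, det(A^T A) = 0
discriminant = 20^2 - 4*0 = 400
Largest eigenvalue of A^T A = (trace + sqrt(disc))/2 = 20.0000
||T|| = sqrt(20.0000) = 4.4721

4.4721


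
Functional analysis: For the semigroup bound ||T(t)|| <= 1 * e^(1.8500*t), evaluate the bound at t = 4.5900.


||T(4.5900)|| <= 1 * exp(1.8500 * 4.5900)
= 1 * exp(8.4915)
= 1 * 4873.1703
= 4873.1703

4873.1703


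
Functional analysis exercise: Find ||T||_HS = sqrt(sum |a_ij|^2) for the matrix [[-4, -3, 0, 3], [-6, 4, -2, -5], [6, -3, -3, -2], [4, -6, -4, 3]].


The Hilbert-Schmidt norm is sqrt(sum of squares of all entries).
Sum of squares = (-4)^2 + (-3)^2 + 0^2 + 3^2 + (-6)^2 + 4^2 + (-2)^2 + (-5)^2 + 6^2 + (-3)^2 + (-3)^2 + (-2)^2 + 4^2 + (-6)^2 + (-4)^2 + 3^2
= 16 + 9 + 0 + 9 + 36 + 16 + 4 + 25 + 36 + 9 + 9 + 4 + 16 + 36 + 16 + 9 = 250
||T||_HS = sqrt(250) = 15.8114

15.8114


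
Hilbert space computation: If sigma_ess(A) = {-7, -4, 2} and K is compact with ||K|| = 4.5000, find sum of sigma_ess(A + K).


By Weyl's theorem, the essential spectrum is invariant under compact perturbations.
sigma_ess(A + K) = sigma_ess(A) = {-7, -4, 2}
Sum = -7 + -4 + 2 = -9

-9


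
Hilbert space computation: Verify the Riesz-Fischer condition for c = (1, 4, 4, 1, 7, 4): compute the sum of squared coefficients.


sum |c_n|^2 = 1^2 + 4^2 + 4^2 + 1^2 + 7^2 + 4^2
= 1 + 16 + 16 + 1 + 49 + 16
= 99

99


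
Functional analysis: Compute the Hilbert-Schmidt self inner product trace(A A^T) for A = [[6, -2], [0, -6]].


trace(A * A^T) = sum of squares of all entries
= 6^2 + (-2)^2 + 0^2 + (-6)^2
= 36 + 4 + 0 + 36
= 76

76


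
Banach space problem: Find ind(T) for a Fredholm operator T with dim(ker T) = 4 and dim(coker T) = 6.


The Fredholm index is defined as ind(T) = dim(ker T) - dim(coker T)
= 4 - 6
= -2

-2


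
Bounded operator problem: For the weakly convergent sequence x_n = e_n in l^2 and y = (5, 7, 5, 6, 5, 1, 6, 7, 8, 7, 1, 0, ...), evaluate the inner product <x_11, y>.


x_11 = e_11 is the standard basis vector with 1 in position 11.
<x_11, y> = y_11 = 1
As n -> infinity, <x_n, y> -> 0, confirming weak convergence of (x_n) to 0.

1


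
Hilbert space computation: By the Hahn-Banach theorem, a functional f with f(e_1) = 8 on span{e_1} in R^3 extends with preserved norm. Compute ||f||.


The norm of f is given by ||f|| = sup_{||x||=1} |f(x)|.
On span{e_1}, ||e_1|| = 1, so ||f|| = |f(e_1)| / ||e_1||
= |8| / 1 = 8.0000

8.0000


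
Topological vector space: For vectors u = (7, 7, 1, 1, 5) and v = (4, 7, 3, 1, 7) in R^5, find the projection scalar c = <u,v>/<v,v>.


Computing <u,v> = 7*4 + 7*7 + 1*3 + 1*1 + 5*7 = 116
Computing <v,v> = 4^2 + 7^2 + 3^2 + 1^2 + 7^2 = 124
Projection coefficient = 116/124 = 0.9355

0.9355


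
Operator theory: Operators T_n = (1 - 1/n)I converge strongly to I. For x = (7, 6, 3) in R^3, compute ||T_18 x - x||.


T_18 x - x = (1 - 1/18)x - x = -x/18
||x|| = sqrt(94) = 9.6954
||T_18 x - x|| = ||x||/18 = 9.6954/18 = 0.5386

0.5386


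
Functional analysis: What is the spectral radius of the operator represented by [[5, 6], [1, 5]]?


For a 2x2 matrix, eigenvalues satisfy lambda^2 - (trace)*lambda + det = 0
trace = 5 + 5 = 10
det = 5*5 - 6*1 = 19
discriminant = 10^2 - 4*(19) = 24
spectral radius = max |eigenvalue| = 7.4495

7.4495


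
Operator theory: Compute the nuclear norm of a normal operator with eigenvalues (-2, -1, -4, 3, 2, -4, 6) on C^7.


For a normal operator, singular values equal |eigenvalues|.
Trace norm = sum |lambda_i| = 2 + 1 + 4 + 3 + 2 + 4 + 6
= 22

22


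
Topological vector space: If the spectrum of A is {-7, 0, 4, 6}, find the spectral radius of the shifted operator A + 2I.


Spectrum of A + 2I = {-5, 2, 6, 8}
Spectral radius = max |lambda| over the shifted spectrum
= max(5, 2, 6, 8) = 8

8


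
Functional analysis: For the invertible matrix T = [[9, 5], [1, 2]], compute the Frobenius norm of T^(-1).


det(T) = 9*2 - 5*1 = 13
T^(-1) = (1/13) * [[2, -5], [-1, 9]] = [[0.1538, -0.3846], [-0.0769, 0.6923]]
||T^(-1)||_F^2 = 0.1538^2 + (-0.3846)^2 + (-0.0769)^2 + 0.6923^2 = 0.6568
||T^(-1)||_F = sqrt(0.6568) = 0.8104

0.8104


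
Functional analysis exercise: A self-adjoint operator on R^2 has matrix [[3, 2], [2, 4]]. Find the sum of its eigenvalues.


For a self-adjoint (symmetric) matrix, the eigenvalues are real.
The sum of eigenvalues equals the trace of the matrix.
trace = 3 + 4 = 7

7


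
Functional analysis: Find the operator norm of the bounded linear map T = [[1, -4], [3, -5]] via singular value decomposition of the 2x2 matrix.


A^T A = [[10, -19], [-19, 41]]
trace(A^T A) = 51, det(A^T A) = 49
discriminant = 51^2 - 4*49 = 2405
Largest eigenvalue of A^T A = (trace + sqrt(disc))/2 = 50.0204
||T|| = sqrt(50.0204) = 7.0725

7.0725


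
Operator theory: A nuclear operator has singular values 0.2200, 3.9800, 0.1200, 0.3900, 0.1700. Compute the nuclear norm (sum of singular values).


The nuclear norm is the sum of all singular values.
||T||_1 = 0.2200 + 3.9800 + 0.1200 + 0.3900 + 0.1700
= 4.8800

4.8800


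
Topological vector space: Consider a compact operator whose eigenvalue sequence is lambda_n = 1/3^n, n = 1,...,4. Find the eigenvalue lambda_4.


The eigenvalue formula gives lambda_4 = 1/3^4
= 1/81
= 0.0123

0.0123


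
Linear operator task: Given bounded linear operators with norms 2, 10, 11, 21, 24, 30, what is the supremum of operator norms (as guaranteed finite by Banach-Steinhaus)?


By the Uniform Boundedness Principle, the supremum of norms is finite.
sup_k ||T_k|| = max(2, 10, 11, 21, 24, 30) = 30

30


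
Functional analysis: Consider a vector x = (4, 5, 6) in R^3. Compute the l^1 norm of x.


The l^1 norm equals the sum of absolute values of all components.
||x||_1 = 4 + 5 + 6
= 15

15.0000


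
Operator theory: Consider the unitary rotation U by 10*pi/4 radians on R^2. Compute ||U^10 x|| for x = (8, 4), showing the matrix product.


U is a rotation by theta = 10*pi/4
U^10 = rotation by 10*theta = 100*pi/4 = 4*pi/4 (mod 2*pi)
cos(4*pi/4) = -1.0000, sin(4*pi/4) = 0.0000
U^10 x = (-1.0000 * 8 - 0.0000 * 4, 0.0000 * 8 + -1.0000 * 4)
= (-8.0000, -4.0000)
||U^10 x|| = sqrt((-8.0000)^2 + (-4.0000)^2) = sqrt(80.0000) = 8.9443

8.9443


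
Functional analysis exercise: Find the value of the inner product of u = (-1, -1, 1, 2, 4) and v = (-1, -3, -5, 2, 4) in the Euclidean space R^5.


Computing the standard inner product <u, v> = sum u_i * v_i
= -1*-1 + -1*-3 + 1*-5 + 2*2 + 4*4
= 1 + 3 + -5 + 4 + 16
= 19

19


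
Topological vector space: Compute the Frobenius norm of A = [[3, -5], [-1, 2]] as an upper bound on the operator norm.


||A||_F^2 = sum a_ij^2
= 3^2 + (-5)^2 + (-1)^2 + 2^2
= 9 + 25 + 1 + 4 = 39
||A||_F = sqrt(39) = 6.2450

6.2450


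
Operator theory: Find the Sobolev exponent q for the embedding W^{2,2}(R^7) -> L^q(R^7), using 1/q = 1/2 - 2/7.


Using the Sobolev embedding formula: 1/q = 1/p - k/n
1/q = 1/2 - 2/7 = 3/14
q = 1/(3/14) = 14/3 = 4.6667

4.6667


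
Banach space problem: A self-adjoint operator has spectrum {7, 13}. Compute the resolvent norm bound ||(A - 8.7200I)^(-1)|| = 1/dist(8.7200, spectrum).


dist(8.7200, {7, 13}) = min(|8.7200 - 7|, |8.7200 - 13|)
= min(1.7200, 4.2800) = 1.7200
Resolvent bound = 1/1.7200 = 0.5814

0.5814


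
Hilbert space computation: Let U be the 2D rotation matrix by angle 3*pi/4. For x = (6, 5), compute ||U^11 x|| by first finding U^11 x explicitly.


U is a rotation by theta = 3*pi/4
U^11 = rotation by 11*theta = 33*pi/4 = 1*pi/4 (mod 2*pi)
cos(1*pi/4) = 0.7071, sin(1*pi/4) = 0.7071
U^11 x = (0.7071 * 6 - 0.7071 * 5, 0.7071 * 6 + 0.7071 * 5)
= (0.7071, 7.7782)
||U^11 x|| = sqrt(0.7071^2 + 7.7782^2) = sqrt(61.0000) = 7.8102

7.8102


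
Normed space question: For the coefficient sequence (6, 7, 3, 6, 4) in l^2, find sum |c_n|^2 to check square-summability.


sum |c_n|^2 = 6^2 + 7^2 + 3^2 + 6^2 + 4^2
= 36 + 49 + 9 + 36 + 16
= 146

146


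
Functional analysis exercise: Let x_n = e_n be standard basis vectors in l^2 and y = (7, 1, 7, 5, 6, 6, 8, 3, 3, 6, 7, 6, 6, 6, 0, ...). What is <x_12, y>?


x_12 = e_12 is the standard basis vector with 1 in position 12.
<x_12, y> = y_12 = 6
As n -> infinity, <x_n, y> -> 0, confirming weak convergence of (x_n) to 0.

6


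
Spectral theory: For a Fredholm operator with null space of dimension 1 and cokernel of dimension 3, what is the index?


The Fredholm index is defined as ind(T) = dim(ker T) - dim(coker T)
= 1 - 3
= -2

-2


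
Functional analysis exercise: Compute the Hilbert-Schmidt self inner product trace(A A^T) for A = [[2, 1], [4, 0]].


trace(A * A^T) = sum of squares of all entries
= 2^2 + 1^2 + 4^2 + 0^2
= 4 + 1 + 16 + 0
= 21

21


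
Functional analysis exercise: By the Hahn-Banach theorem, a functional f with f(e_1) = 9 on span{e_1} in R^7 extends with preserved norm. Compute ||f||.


The norm of f is given by ||f|| = sup_{||x||=1} |f(x)|.
On span{e_1}, ||e_1|| = 1, so ||f|| = |f(e_1)| / ||e_1||
= |9| / 1 = 9.0000

9.0000


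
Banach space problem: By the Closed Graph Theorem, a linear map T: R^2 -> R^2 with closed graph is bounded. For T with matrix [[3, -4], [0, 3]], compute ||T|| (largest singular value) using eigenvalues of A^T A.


A^T A = [[9, -12], [-12, 25]]
trace(A^T A) = 34, det(A^T A) = 81
discriminant = 34^2 - 4*81 = 832
Largest eigenvalue of A^T A = (trace + sqrt(disc))/2 = 31.4222
||T|| = sqrt(31.4222) = 5.6056

5.6056


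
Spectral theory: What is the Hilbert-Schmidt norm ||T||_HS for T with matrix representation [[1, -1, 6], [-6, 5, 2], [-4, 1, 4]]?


The Hilbert-Schmidt norm is sqrt(sum of squares of all entries).
Sum of squares = 1^2 + (-1)^2 + 6^2 + (-6)^2 + 5^2 + 2^2 + (-4)^2 + 1^2 + 4^2
= 1 + 1 + 36 + 36 + 25 + 4 + 16 + 1 + 16 = 136
||T||_HS = sqrt(136) = 11.6619

11.6619


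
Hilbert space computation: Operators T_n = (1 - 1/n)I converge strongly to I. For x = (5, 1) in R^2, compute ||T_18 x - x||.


T_18 x - x = (1 - 1/18)x - x = -x/18
||x|| = sqrt(26) = 5.0990
||T_18 x - x|| = ||x||/18 = 5.0990/18 = 0.2833

0.2833


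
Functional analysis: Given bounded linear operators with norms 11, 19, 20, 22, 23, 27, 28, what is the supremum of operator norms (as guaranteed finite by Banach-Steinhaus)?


By the Uniform Boundedness Principle, the supremum of norms is finite.
sup_k ||T_k|| = max(11, 19, 20, 22, 23, 27, 28) = 28

28


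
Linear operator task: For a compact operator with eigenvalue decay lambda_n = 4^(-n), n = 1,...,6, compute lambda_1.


The eigenvalue formula gives lambda_1 = 1/4^1
= 1/4
= 0.2500

0.2500


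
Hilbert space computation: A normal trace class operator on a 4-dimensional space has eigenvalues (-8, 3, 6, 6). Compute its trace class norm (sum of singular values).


For a normal operator, singular values equal |eigenvalues|.
Trace norm = sum |lambda_i| = 8 + 3 + 6 + 6
= 23

23


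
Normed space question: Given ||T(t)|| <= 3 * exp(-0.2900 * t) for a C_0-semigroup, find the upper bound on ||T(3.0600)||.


||T(3.0600)|| <= 3 * exp(-0.2900 * 3.0600)
= 3 * exp(-0.8874)
= 3 * 0.4117
= 1.2352

1.2352


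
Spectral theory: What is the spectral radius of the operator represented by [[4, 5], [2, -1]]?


For a 2x2 matrix, eigenvalues satisfy lambda^2 - (trace)*lambda + det = 0
trace = 4 + -1 = 3
det = 4*-1 - 5*2 = -14
discriminant = 3^2 - 4*(-14) = 65
spectral radius = max |eigenvalue| = 5.5311

5.5311


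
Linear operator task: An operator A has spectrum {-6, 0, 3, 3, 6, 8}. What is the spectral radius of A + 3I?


Spectrum of A + 3I = {-3, 3, 6, 6, 9, 11}
Spectral radius = max |lambda| over the shifted spectrum
= max(3, 3, 6, 6, 9, 11) = 11

11


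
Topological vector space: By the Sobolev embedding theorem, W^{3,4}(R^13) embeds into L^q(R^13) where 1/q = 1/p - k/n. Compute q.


Using the Sobolev embedding formula: 1/q = 1/p - k/n
1/q = 1/4 - 3/13 = 1/52
q = 1/(1/52) = 52

52.0000


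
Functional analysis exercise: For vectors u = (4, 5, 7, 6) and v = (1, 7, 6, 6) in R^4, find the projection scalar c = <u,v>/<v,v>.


Computing <u,v> = 4*1 + 5*7 + 7*6 + 6*6 = 117
Computing <v,v> = 1^2 + 7^2 + 6^2 + 6^2 = 122
Projection coefficient = 117/122 = 0.9590

0.9590


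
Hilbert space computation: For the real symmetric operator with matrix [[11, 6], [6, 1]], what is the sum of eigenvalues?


For a self-adjoint (symmetric) matrix, the eigenvalues are real.
The sum of eigenvalues equals the trace of the matrix.
trace = 11 + 1 = 12

12


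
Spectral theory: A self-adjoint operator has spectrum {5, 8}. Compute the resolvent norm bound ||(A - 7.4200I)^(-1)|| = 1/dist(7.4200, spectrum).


dist(7.4200, {5, 8}) = min(|7.4200 - 5|, |7.4200 - 8|)
= min(2.4200, 0.5800) = 0.5800
Resolvent bound = 1/0.5800 = 1.7241

1.7241


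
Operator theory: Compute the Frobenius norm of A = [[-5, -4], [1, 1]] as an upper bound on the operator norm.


||A||_F^2 = sum a_ij^2
= (-5)^2 + (-4)^2 + 1^2 + 1^2
= 25 + 16 + 1 + 1 = 43
||A||_F = sqrt(43) = 6.5574

6.5574


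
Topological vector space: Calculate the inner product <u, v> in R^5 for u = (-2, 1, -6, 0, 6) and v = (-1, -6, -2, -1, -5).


Computing the standard inner product <u, v> = sum u_i * v_i
= -2*-1 + 1*-6 + -6*-2 + 0*-1 + 6*-5
= 2 + -6 + 12 + 0 + -30
= -22

-22


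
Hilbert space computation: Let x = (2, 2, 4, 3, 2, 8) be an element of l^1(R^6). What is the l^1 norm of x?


The l^1 norm equals the sum of absolute values of all components.
||x||_1 = 2 + 2 + 4 + 3 + 2 + 8
= 21

21.0000


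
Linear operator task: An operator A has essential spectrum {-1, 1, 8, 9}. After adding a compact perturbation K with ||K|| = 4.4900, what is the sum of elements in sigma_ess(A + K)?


By Weyl's theorem, the essential spectrum is invariant under compact perturbations.
sigma_ess(A + K) = sigma_ess(A) = {-1, 1, 8, 9}
Sum = -1 + 1 + 8 + 9 = 17

17


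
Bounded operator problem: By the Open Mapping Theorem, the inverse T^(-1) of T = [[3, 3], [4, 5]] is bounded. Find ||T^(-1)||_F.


det(T) = 3*5 - 3*4 = 3
T^(-1) = (1/3) * [[5, -3], [-4, 3]] = [[1.6667, -1.0000], [-1.3333, 1.0000]]
||T^(-1)||_F^2 = 1.6667^2 + (-1.0000)^2 + (-1.3333)^2 + 1.0000^2 = 6.5556
||T^(-1)||_F = sqrt(6.5556) = 2.5604

2.5604


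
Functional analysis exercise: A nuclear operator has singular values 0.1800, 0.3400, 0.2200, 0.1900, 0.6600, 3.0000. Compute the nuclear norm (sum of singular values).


The nuclear norm is the sum of all singular values.
||T||_1 = 0.1800 + 0.3400 + 0.2200 + 0.1900 + 0.6600 + 3.0000
= 4.5900

4.5900


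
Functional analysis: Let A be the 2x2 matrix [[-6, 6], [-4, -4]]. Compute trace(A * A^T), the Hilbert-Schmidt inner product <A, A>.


trace(A * A^T) = sum of squares of all entries
= (-6)^2 + 6^2 + (-4)^2 + (-4)^2
= 36 + 36 + 16 + 16
= 104

104


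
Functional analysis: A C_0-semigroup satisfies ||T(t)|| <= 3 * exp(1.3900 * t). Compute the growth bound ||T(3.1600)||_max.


||T(3.1600)|| <= 3 * exp(1.3900 * 3.1600)
= 3 * exp(4.3924)
= 3 * 80.8342
= 242.5026

242.5026


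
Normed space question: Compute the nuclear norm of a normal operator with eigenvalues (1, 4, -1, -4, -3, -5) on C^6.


For a normal operator, singular values equal |eigenvalues|.
Trace norm = sum |lambda_i| = 1 + 4 + 1 + 4 + 3 + 5
= 18

18


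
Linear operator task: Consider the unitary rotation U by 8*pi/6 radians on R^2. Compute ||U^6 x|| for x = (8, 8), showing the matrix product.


U is a rotation by theta = 8*pi/6
U^6 = rotation by 6*theta = 48*pi/6 = 0*pi/6 (mod 2*pi)
cos(0*pi/6) = 1.0000, sin(0*pi/6) = 0.0000
U^6 x = (1.0000 * 8 - 0.0000 * 8, 0.0000 * 8 + 1.0000 * 8)
= (8.0000, 8.0000)
||U^6 x|| = sqrt(8.0000^2 + 8.0000^2) = sqrt(128.0000) = 11.3137

11.3137


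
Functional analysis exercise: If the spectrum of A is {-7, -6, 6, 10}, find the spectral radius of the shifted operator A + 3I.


Spectrum of A + 3I = {-4, -3, 9, 13}
Spectral radius = max |lambda| over the shifted spectrum
= max(4, 3, 9, 13) = 13

13


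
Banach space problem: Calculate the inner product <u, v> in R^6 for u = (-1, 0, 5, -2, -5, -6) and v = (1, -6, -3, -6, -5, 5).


Computing the standard inner product <u, v> = sum u_i * v_i
= -1*1 + 0*-6 + 5*-3 + -2*-6 + -5*-5 + -6*5
= -1 + 0 + -15 + 12 + 25 + -30
= -9

-9


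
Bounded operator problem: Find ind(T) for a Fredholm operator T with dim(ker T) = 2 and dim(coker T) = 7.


The Fredholm index is defined as ind(T) = dim(ker T) - dim(coker T)
= 2 - 7
= -5

-5


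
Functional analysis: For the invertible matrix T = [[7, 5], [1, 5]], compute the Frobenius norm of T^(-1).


det(T) = 7*5 - 5*1 = 30
T^(-1) = (1/30) * [[5, -5], [-1, 7]] = [[0.1667, -0.1667], [-0.0333, 0.2333]]
||T^(-1)||_F^2 = 0.1667^2 + (-0.1667)^2 + (-0.0333)^2 + 0.2333^2 = 0.1111
||T^(-1)||_F = sqrt(0.1111) = 0.3333

0.3333


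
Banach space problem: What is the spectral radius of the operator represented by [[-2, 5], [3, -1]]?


For a 2x2 matrix, eigenvalues satisfy lambda^2 - (trace)*lambda + det = 0
trace = -2 + -1 = -3
det = -2*-1 - 5*3 = -13
discriminant = (-3)^2 - 4*(-13) = 61
spectral radius = max |eigenvalue| = 5.4051

5.4051


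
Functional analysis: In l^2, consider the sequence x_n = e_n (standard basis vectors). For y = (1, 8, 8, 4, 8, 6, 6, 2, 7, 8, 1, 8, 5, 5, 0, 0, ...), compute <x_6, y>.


x_6 = e_6 is the standard basis vector with 1 in position 6.
<x_6, y> = y_6 = 6
As n -> infinity, <x_n, y> -> 0, confirming weak convergence of (x_n) to 0.

6


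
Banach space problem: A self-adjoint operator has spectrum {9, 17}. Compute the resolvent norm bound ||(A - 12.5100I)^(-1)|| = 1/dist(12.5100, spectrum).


dist(12.5100, {9, 17}) = min(|12.5100 - 9|, |12.5100 - 17|)
= min(3.5100, 4.4900) = 3.5100
Resolvent bound = 1/3.5100 = 0.2849

0.2849


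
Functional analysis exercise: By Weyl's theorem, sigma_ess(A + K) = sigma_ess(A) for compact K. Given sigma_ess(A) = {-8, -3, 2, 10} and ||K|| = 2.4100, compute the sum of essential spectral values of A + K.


By Weyl's theorem, the essential spectrum is invariant under compact perturbations.
sigma_ess(A + K) = sigma_ess(A) = {-8, -3, 2, 10}
Sum = -8 + -3 + 2 + 10 = 1

1


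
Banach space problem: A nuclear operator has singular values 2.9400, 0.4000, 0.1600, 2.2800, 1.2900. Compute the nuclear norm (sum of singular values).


The nuclear norm is the sum of all singular values.
||T||_1 = 2.9400 + 0.4000 + 0.1600 + 2.2800 + 1.2900
= 7.0700

7.0700


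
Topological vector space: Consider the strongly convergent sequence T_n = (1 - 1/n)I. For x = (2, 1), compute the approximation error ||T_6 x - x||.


T_6 x - x = (1 - 1/6)x - x = -x/6
||x|| = sqrt(5) = 2.2361
||T_6 x - x|| = ||x||/6 = 2.2361/6 = 0.3727

0.3727


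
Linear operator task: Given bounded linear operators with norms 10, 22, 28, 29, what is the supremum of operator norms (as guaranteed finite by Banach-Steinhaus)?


By the Uniform Boundedness Principle, the supremum of norms is finite.
sup_k ||T_k|| = max(10, 22, 28, 29) = 29

29


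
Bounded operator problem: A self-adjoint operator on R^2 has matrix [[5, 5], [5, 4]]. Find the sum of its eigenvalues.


For a self-adjoint (symmetric) matrix, the eigenvalues are real.
The sum of eigenvalues equals the trace of the matrix.
trace = 5 + 4 = 9

9


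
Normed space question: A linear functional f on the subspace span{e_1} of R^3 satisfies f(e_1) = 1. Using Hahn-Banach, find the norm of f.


The norm of f is given by ||f|| = sup_{||x||=1} |f(x)|.
On span{e_1}, ||e_1|| = 1, so ||f|| = |f(e_1)| / ||e_1||
= |1| / 1 = 1.0000

1.0000


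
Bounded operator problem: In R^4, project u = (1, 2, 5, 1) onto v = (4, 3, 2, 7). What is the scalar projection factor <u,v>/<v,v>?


Computing <u,v> = 1*4 + 2*3 + 5*2 + 1*7 = 27
Computing <v,v> = 4^2 + 3^2 + 2^2 + 7^2 = 78
Projection coefficient = 27/78 = 0.3462

0.3462


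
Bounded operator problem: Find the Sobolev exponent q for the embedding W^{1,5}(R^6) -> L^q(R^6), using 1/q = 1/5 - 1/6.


Using the Sobolev embedding formula: 1/q = 1/p - k/n
1/q = 1/5 - 1/6 = 1/30
q = 1/(1/30) = 30

30.0000


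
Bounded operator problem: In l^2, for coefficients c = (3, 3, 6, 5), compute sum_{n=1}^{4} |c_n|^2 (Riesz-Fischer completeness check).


sum |c_n|^2 = 3^2 + 3^2 + 6^2 + 5^2
= 9 + 9 + 36 + 25
= 79

79


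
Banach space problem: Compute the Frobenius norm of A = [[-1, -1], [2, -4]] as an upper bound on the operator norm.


||A||_F^2 = sum a_ij^2
= (-1)^2 + (-1)^2 + 2^2 + (-4)^2
= 1 + 1 + 4 + 16 = 22
||A||_F = sqrt(22) = 4.6904

4.6904


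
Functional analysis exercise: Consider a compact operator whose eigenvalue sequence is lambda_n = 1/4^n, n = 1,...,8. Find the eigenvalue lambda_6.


The eigenvalue formula gives lambda_6 = 1/4^6
= 1/4096
= 2.4414e-04

2.4414e-04


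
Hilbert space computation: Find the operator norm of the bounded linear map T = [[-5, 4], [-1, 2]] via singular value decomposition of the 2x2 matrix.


A^T A = [[26, -22], [-22, 20]]
trace(A^T A) = 46, det(A^T A) = 36
discriminant = 46^2 - 4*36 = 1972
Largest eigenvalue of A^T A = (trace + sqrt(disc))/2 = 45.2036
||T|| = sqrt(45.2036) = 6.7234

6.7234


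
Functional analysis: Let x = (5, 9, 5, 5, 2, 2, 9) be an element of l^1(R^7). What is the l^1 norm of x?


The l^1 norm equals the sum of absolute values of all components.
||x||_1 = 5 + 9 + 5 + 5 + 2 + 2 + 9
= 37

37.0000


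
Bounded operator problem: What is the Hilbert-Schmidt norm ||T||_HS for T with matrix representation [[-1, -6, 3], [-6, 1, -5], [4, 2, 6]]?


The Hilbert-Schmidt norm is sqrt(sum of squares of all entries).
Sum of squares = (-1)^2 + (-6)^2 + 3^2 + (-6)^2 + 1^2 + (-5)^2 + 4^2 + 2^2 + 6^2
= 1 + 36 + 9 + 36 + 1 + 25 + 16 + 4 + 36 = 164
||T||_HS = sqrt(164) = 12.8062

12.8062


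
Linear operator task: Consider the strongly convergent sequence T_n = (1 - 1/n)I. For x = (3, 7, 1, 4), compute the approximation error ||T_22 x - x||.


T_22 x - x = (1 - 1/22)x - x = -x/22
||x|| = sqrt(75) = 8.6603
||T_22 x - x|| = ||x||/22 = 8.6603/22 = 0.3936

0.3936
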